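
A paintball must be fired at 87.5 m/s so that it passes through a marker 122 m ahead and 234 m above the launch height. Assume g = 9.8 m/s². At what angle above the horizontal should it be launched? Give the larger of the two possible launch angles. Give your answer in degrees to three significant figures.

84.5°

Trajectory: y = x tanθ − g x² (1 + tan²θ)/(2v₀²). With x = 122, y = 234, v₀ = 87.5, g = 9.80:
9.526 tan²θ − 122 tanθ + (243.5) = 0.
tanθ = [122 ± √(122² − 4 × 9.526 × (243.5))] / (2 × 9.526) = (122 ± 74.87) / 19.05, giving tanθ = 2.474 or 10.33.
θ = 67.99° or 84.47°; the larger is 84.47°.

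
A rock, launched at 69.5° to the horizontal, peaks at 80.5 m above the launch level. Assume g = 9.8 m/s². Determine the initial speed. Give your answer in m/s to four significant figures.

42.41 m/s

At the peak v_y = 0, so v_y0 = √(2gH) = √(2 × 9.80 × 80.5) = 39.72 m/s.
v_y0 = v₀ sin θ ⇒ v₀ = 39.72 / sin 69.5° = 42.41 m/s.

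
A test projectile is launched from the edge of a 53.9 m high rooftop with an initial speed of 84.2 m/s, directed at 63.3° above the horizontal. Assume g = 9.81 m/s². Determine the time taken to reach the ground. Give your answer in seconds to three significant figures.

Resolve: vₓ = 84.20 cos 63.3° = 37.83 m/s and v_y0 = 84.20 sin 63.3° = 75.22 m/s.
Vertical motion (up positive, ground at y = 0): 4.905 t² − (75.22) t − 53.9 = 0, so t = (75.22 + √(75.22² + 2·9.81·53.9)) / 9.81 = (75.22 + 81.95) / 9.81 = 16.02 s.

16.0 s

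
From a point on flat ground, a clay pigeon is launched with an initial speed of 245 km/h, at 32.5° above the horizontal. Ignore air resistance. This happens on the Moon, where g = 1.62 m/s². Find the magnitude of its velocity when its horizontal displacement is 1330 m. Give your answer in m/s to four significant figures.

Convert: 245 km/h = 245/3.6 = 68.06 m/s.
Horizontal component vₓ = 68.06 cos 32.5° = 57.40 m/s; vertical v_y0 = 68.06 sin 32.5° = 36.57 m/s.
x = vₓ t ⇒ t = 1330/57.40 = 23.17 s.
Vertical velocity there: v_y = v_y0 − g t = 36.57 − 1.62 × 23.17 = −0.9720 m/s.
Speed: √(vₓ² + v_y²) = √(57.40² + 0.9720²) = 57.41 m/s.

57.41 m/s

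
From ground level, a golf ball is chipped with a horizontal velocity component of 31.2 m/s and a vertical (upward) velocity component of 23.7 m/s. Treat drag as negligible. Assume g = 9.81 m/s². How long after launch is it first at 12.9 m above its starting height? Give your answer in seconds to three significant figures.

0.625 s

Require v_y0 t − ½ g t² = 12.9, i.e. 4.905 t² − 23.70 t + 12.9 = 0.
t = [23.70 ± √(23.70² − 2·9.81·12.9)] / 9.81 = (23.70 ± 17.57) / 9.81, so t = 0.6252 s or t = 4.207 s.
The first (ascending) time is 0.6252 s.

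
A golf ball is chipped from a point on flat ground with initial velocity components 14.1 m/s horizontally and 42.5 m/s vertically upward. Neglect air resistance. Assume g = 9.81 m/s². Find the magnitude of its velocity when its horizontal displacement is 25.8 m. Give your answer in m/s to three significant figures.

28.3 m/s

Time to reach x = 25.8 m: t = x/vₓ = 25.8/14.10 = 1.830 s.
Vertical velocity there: v_y = v_y0 − g t = 42.50 − 9.81 × 1.830 = 24.55 m/s.
Speed: √(vₓ² + v_y²) = √(14.10² + 24.55²) = 28.31 m/s.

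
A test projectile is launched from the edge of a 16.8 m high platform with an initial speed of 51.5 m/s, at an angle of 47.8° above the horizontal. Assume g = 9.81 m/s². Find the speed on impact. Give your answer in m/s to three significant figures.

vₓ = 51.50 cos 47.8° = 34.59 m/s; v_y0 = 51.50 sin 47.8° = 38.15 m/s.
With up positive and y = 0 at the ground: y(t) = 16.8 + (38.15) t − 4.905 t². Setting y = 0 and taking the positive root: t = [38.15 + √(38.15² + 2·9.81·16.8)] / 9.81 = (38.15 + 42.25) / 9.81 = 8.196 s.
Vertical velocity at impact: v_y = v_y0 − g t = 38.15 − 9.81 × 8.196 = −42.25 m/s.
Speed: |v| = √(vₓ² + v_y²) = √(34.59² + 42.25²) = 54.61 m/s.

54.6 m/s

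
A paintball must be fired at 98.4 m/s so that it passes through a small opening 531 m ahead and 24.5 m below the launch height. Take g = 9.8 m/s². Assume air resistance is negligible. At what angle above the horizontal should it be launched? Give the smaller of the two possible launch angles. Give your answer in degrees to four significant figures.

13.38°

Trajectory: y = x tanθ − g x² (1 + tan²θ)/(2v₀²). With x = 531, y = −24.5, v₀ = 98.4, g = 9.80:
142.7 tan²θ − 531 tanθ + (118.2) = 0.
tanθ = [531 ± √(531² − 4 × 142.7 × (118.2))] / (2 × 142.7) = (531 ± 463.1) / 285.4, giving tanθ = 0.2378 or 3.484.
θ = 13.38° or 73.98°; the smaller is 13.38°.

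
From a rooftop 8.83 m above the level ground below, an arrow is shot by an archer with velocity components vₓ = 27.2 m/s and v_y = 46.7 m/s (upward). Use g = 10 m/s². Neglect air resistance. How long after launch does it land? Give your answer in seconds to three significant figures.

9.53 s

The projectile lands when y = 8.83 + (46.70) t − ½·10.0·t² = 0. Positive root: t = (46.70 + √(46.70² + 2·10.0·8.83)) / 10.0 = (46.70 + 48.55) / 10.0 = 9.525 s.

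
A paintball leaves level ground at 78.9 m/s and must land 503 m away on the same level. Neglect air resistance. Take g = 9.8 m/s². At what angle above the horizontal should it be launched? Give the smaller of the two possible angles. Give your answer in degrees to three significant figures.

26.2°

R = v₀² sin 2θ / g gives sin 2θ = gR/v₀² = 9.80·503/78.9² = 0.7918.
2θ = 52.36° or 180° − 52.36° = 127.6°, so θ = 26.18° or 63.82°.
The smaller angle is 26.18°.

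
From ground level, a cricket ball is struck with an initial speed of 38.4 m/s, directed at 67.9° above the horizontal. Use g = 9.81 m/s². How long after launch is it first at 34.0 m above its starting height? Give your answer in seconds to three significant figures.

Horizontal component vₓ = 38.40 cos 67.9° = 14.45 m/s; vertical v_y0 = 38.40 sin 67.9° = 35.58 m/s.
Require v_y0 t − ½ g t² = 34.0, i.e. 4.905 t² − 35.58 t + 34.0 = 0.
t = [35.58 ± √(35.58² − 2·9.81·34.0)] / 9.81 = (35.58 ± 24.47) / 9.81, so t = 1.132 s or t = 6.121 s.
The first (ascending) time is 1.132 s.

1.13 s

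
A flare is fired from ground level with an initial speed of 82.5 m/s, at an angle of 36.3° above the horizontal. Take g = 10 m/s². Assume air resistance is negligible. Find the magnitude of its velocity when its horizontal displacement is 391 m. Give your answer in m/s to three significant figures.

Components: vₓ = 82.50 cos 36.3° = 66.49 m/s, v_y0 = 82.50 sin 36.3° = 48.84 m/s.
Time to reach x = 391 m: t = x/vₓ = 391/66.49 = 5.881 s.
Vertical velocity there: v_y = v_y0 − g t = 48.84 − 10.0 × 5.881 = −9.966 m/s.
Speed: √(vₓ² + v_y²) = √(66.49² + 9.966²) = 67.23 m/s.

67.2 m/s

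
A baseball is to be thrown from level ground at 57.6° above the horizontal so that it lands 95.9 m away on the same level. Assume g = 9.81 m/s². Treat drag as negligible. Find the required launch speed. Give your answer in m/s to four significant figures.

Level-ground range: R = v₀² sin(2θ)/g, so v₀ = √(gR / sin 2θ).
v₀ = √(9.81 × 95.9 / sin 115.2°) = √(940.8 / 0.9048) = √1039.7 = 32.24 m/s.

32.24 m/s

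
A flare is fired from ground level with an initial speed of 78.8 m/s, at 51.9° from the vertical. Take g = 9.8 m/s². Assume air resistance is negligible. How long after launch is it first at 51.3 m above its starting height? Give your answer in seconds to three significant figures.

Horizontal component vₓ = 78.80 sin 51.9° = 62.01 m/s; vertical v_y0 = 78.80 cos 51.9° = 48.62 m/s.
Height y(t) = 48.62 t − 4.900 t² = 51.3 gives 4.900 t² − 48.62 t + 51.3 = 0.
t = [48.62 ± √(48.62² − 2·9.80·51.3)] / 9.80 = (48.62 ± 36.86) / 9.80, so t = 1.200 s or t = 8.723 s.
The first (ascending) time is 1.200 s.

1.20 s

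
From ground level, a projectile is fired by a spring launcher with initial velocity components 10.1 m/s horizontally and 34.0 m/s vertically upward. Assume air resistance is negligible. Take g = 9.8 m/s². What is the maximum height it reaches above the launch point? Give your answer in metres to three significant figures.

Maximum height: H = v_y0² / (2g) = 34.00² / (2 × 9.80) = 58.98 m.

59.0 m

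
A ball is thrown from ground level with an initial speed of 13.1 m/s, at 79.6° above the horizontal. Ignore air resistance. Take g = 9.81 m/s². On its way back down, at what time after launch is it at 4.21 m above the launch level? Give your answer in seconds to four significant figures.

Components: vₓ = 13.10 cos 79.6° = 2.365 m/s, v_y0 = 13.10 sin 79.6° = 12.88 m/s.
Height y(t) = 12.88 t − 4.905 t² = 4.21 gives 4.905 t² − 12.88 t + 4.21 = 0.
Quadratic formula: t = (12.88 ± √83.418) / 9.81 = (12.88 ± 9.133) / 9.81 → t = 0.3824 s or 2.244 s.
The descending-branch root is 2.244 s.

2.244 s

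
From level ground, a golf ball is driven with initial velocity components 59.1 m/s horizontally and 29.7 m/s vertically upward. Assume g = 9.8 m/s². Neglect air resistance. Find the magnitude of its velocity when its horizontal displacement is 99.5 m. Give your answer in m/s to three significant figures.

x = vₓ t ⇒ t = 99.5/59.10 = 1.684 s.
Vertical velocity there: v_y = v_y0 − g t = 29.70 − 9.80 × 1.684 = 13.20 m/s.
Speed: √(vₓ² + v_y²) = √(59.10² + 13.20²) = 60.56 m/s.

60.6 m/s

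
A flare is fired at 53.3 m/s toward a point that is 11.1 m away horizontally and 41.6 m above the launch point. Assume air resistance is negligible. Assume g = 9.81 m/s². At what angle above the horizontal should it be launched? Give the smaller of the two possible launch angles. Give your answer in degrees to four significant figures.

Trajectory: y = x tanθ − g x² (1 + tan²θ)/(2v₀²). With x = 11.1, y = 41.6, v₀ = 53.3, g = 9.81:
0.2127 tan²θ − 11.1 tanθ + (41.81) = 0.
tanθ = [11.1 ± √(11.1² − 4 × 0.2127 × (41.81))] / (2 × 0.2127) = (11.1 ± 9.361) / 0.4255, giving tanθ = 4.087 or 48.09.
θ = 76.25° or 88.81°; the smaller is 76.25°.

76.25°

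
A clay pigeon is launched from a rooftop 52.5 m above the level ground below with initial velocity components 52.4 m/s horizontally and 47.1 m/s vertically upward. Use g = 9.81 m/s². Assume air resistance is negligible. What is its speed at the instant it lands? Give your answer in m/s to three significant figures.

Vertical motion (up positive, ground at y = 0): 4.905 t² − (47.10) t − 52.5 = 0, so t = (47.10 + √(47.10² + 2·9.81·52.5)) / 9.81 = (47.10 + 57.00) / 9.81 = 10.61 s.
Vertical velocity at impact: v_y = v_y0 − g t = 47.10 − 9.81 × 10.61 = −57.00 m/s.
Speed: |v| = √(vₓ² + v_y²) = √(52.40² + 57.00²) = 77.42 m/s.

77.4 m/s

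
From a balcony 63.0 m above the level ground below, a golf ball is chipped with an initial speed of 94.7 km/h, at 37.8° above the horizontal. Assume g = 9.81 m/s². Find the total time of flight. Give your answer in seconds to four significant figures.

5.586 s

Convert: 94.7 km/h = 94.7/3.6 = 26.31 m/s.
vₓ = 26.31 cos 37.8° = 20.79 m/s; v_y0 = 26.31 sin 37.8° = 16.12 m/s.
With up positive and y = 0 at the ground: y(t) = 63.0 + (16.12) t − 4.905 t². Setting y = 0 and taking the positive root: t = [16.12 + √(16.12² + 2·9.81·63.0)] / 9.81 = (16.12 + 38.68) / 9.81 = 5.586 s.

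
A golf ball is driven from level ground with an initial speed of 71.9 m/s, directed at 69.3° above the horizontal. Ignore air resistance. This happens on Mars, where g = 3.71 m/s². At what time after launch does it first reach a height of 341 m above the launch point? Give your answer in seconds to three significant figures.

Resolve: vₓ = 71.90 cos 69.3° = 25.41 m/s and v_y0 = 71.90 sin 69.3° = 67.26 m/s.
Height y(t) = 67.26 t − 1.855 t² = 341 gives 1.855 t² − 67.26 t + 341 = 0.
Quadratic formula: t = (67.26 ± √1993.5) / 3.71 = (67.26 ± 44.65) / 3.71 → t = 6.094 s or 30.16 s.
The first (ascending) time is 6.094 s.

6.09 s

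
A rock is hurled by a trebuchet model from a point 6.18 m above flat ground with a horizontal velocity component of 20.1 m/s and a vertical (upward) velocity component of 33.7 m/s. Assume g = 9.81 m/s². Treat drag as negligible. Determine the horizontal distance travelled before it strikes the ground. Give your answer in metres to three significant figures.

142 m

With up positive and y = 0 at the ground: y(t) = 6.18 + (33.70) t − 4.905 t². Setting y = 0 and taking the positive root: t = [33.70 + √(33.70² + 2·9.81·6.18)] / 9.81 = (33.70 + 35.45) / 9.81 = 7.049 s.
Horizontal distance: R = vₓ t = 20.10 × 7.049 = 141.7 m.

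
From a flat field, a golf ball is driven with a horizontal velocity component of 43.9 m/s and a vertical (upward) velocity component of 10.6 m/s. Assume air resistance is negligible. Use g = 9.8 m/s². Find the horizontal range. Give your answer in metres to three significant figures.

Time aloft: T = 2 v_y0 / g = 2 × 10.60 / 9.80 = 2.163 s.
Range: R = vₓ T = 43.90 × 2.163 = 94.97 m.

95.0 m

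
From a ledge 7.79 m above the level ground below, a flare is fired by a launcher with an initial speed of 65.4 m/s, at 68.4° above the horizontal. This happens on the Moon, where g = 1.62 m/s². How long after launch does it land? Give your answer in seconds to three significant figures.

75.2 s

Resolve: vₓ = 65.40 cos 68.4° = 24.08 m/s and v_y0 = 65.40 sin 68.4° = 60.81 m/s.
The projectile lands when y = 7.79 + (60.81) t − ½·1.62·t² = 0. Positive root: t = (60.81 + √(60.81² + 2·1.62·7.79)) / 1.62 = (60.81 + 61.01) / 1.62 = 75.20 s.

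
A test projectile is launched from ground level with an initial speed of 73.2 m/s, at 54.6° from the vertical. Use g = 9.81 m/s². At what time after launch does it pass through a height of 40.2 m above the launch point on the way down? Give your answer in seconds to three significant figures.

7.56 s

Components: vₓ = 73.20 sin 54.6° = 59.67 m/s, v_y0 = 73.20 cos 54.6° = 42.40 m/s.
Set y = v_y0 t − ½ g t² = 40.2: 4.905 t² − 42.40 t + 40.2 = 0.
Quadratic formula: t = (42.40 ± √1009.3) / 9.81 = (42.40 ± 31.77) / 9.81 → t = 1.084 s or 7.561 s.
The descending-branch root is 7.561 s.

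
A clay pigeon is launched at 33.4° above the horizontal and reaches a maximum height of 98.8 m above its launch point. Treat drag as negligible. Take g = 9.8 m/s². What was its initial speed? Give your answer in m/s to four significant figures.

79.94 m/s

At the peak v_y = 0, so v_y0 = √(2gH) = √(2 × 9.80 × 98.8) = 44.01 m/s.
v_y0 = v₀ sin θ ⇒ v₀ = 44.01 / sin 33.4° = 79.94 m/s.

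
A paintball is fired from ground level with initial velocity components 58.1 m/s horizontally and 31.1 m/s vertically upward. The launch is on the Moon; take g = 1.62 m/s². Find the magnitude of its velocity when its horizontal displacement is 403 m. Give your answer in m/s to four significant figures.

At x = 403 m, t = x/vₓ = 403/58.10 = 6.936 s.
Vertical velocity there: v_y = v_y0 − g t = 31.10 − 1.62 × 6.936 = 19.86 m/s.
Speed: √(vₓ² + v_y²) = √(58.10² + 19.86²) = 61.40 m/s.

61.40 m/s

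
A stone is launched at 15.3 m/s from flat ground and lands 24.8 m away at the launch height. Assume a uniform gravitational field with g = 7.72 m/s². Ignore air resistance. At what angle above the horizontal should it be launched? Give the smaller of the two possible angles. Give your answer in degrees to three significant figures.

From R = (v₀²/g) sin 2θ: sin 2θ = 7.72 × 24.8 / 234.09 = 0.8179.
2θ = 54.87° or 180° − 54.87° = 125.1°, so θ = 27.44° or 62.56°.
The smaller angle is 27.44°.

27.4°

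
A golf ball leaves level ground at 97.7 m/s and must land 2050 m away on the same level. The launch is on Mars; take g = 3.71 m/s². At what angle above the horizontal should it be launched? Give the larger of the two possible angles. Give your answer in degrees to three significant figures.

From R = (v₀²/g) sin 2θ: sin 2θ = 3.71 × 2050 / 9545.3 = 0.7968.
2θ = 52.82° or 180° − 52.82° = 127.2°, so θ = 26.41° or 63.59°.
The larger angle is 63.59°.

63.6°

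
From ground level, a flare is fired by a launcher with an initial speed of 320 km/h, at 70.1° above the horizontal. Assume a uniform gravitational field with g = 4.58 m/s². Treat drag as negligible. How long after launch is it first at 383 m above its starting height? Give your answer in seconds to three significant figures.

Convert: 320 km/h = 320/3.6 = 88.89 m/s.
Components: vₓ = 88.89 cos 70.1° = 30.26 m/s, v_y0 = 88.89 sin 70.1° = 83.58 m/s.
Set y = v_y0 t − ½ g t² = 383: 2.290 t² − 83.58 t + 383 = 0.
t = [83.58 ± √(83.58² − 2·4.58·383)] / 4.58 = (83.58 ± 58.97) / 4.58, so t = 5.373 s or t = 31.12 s.
The first (ascending) time is 5.373 s.

5.37 s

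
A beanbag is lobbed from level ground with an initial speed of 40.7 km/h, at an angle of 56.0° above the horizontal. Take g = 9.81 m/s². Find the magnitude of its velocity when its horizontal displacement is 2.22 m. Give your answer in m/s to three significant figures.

Convert: 40.7 km/h = 40.7/3.6 = 11.31 m/s.
Resolve: vₓ = 11.31 cos 56.0° = 6.322 m/s and v_y0 = 11.31 sin 56.0° = 9.373 m/s.
Time to reach x = 2.22 m: t = x/vₓ = 2.22/6.322 = 0.3512 s.
Vertical velocity there: v_y = v_y0 − g t = 9.373 − 9.81 × 0.3512 = 5.928 m/s.
Speed: √(vₓ² + v_y²) = √(6.322² + 5.928²) = 8.666 m/s.

8.67 m/s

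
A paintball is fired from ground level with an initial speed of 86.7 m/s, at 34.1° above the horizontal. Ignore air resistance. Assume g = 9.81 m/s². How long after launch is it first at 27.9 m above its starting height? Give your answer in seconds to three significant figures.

0.612 s

Horizontal component vₓ = 86.70 cos 34.1° = 71.79 m/s; vertical v_y0 = 86.70 sin 34.1° = 48.61 m/s.
Require v_y0 t − ½ g t² = 27.9, i.e. 4.905 t² − 48.61 t + 27.9 = 0.
t = [48.61 ± √(48.61² − 2·9.81·27.9)] / 9.81 = (48.61 ± 42.61) / 9.81, so t = 0.6118 s or t = 9.298 s.
The first (ascending) time is 0.6118 s.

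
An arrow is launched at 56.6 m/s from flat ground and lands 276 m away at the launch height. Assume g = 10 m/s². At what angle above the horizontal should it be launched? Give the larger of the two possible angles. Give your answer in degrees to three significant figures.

From R = (v₀²/g) sin 2θ: sin 2θ = 10.0 × 276 / 3203.6 = 0.8615.
2θ = 59.49° or 180° − 59.49° = 120.5°, so θ = 29.75° or 60.25°.
The larger angle is 60.25°.

60.3°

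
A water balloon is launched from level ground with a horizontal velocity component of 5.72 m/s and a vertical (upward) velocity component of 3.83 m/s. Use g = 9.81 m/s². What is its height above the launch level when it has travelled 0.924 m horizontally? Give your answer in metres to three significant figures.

0.491 m

x = vₓ t ⇒ t = 0.924/5.720 = 0.1615 s.
Height: y = v_y0 t − ½ g t² = 3.830 × 0.1615 − 4.905 × 0.1615² = 0.6187 − 0.1280 = 0.4907 m.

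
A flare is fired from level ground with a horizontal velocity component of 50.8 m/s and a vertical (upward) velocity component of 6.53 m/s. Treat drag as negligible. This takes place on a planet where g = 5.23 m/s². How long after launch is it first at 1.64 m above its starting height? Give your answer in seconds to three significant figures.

Height y(t) = 6.530 t − 2.615 t² = 1.64 gives 2.615 t² − 6.530 t + 1.64 = 0.
Quadratic formula: t = (6.530 ± √25.487) / 5.23 = (6.530 ± 5.048) / 5.23 → t = 0.2833 s or 2.214 s.
The first (ascending) time is 0.2833 s.

0.283 s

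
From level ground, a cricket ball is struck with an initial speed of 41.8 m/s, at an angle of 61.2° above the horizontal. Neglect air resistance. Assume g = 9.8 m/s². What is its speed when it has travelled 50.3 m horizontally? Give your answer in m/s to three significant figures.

Components: vₓ = 41.80 cos 61.2° = 20.14 m/s, v_y0 = 41.80 sin 61.2° = 36.63 m/s.
At x = 50.3 m, t = x/vₓ = 50.3/20.14 = 2.498 s.
Vertical velocity there: v_y = v_y0 − g t = 36.63 − 9.80 × 2.498 = 12.15 m/s.
Speed: √(vₓ² + v_y²) = √(20.14² + 12.15²) = 23.52 m/s.

23.5 m/s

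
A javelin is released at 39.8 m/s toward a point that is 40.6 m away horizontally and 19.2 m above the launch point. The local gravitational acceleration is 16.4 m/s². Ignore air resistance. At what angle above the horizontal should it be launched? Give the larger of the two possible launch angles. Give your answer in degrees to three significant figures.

75.7°

Trajectory: y = x tanθ − g x² (1 + tan²θ)/(2v₀²). With x = 40.6, y = 19.2, v₀ = 39.8, g = 16.4:
8.533 tan²θ − 40.6 tanθ + (27.73) = 0.
tanθ = [40.6 ± √(40.6² − 4 × 8.533 × (27.73))] / (2 × 8.533) = (40.6 ± 26.49) / 17.07, giving tanθ = 0.8267 or 3.931.
θ = 39.58° or 75.73°; the larger is 75.73°.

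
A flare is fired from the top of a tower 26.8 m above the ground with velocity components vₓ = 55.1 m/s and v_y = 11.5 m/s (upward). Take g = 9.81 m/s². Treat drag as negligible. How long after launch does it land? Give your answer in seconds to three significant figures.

3.79 s

The projectile lands when y = 26.8 + (11.50) t − ½·9.81·t² = 0. Positive root: t = (11.50 + √(11.50² + 2·9.81·26.8)) / 9.81 = (11.50 + 25.65) / 9.81 = 3.787 s.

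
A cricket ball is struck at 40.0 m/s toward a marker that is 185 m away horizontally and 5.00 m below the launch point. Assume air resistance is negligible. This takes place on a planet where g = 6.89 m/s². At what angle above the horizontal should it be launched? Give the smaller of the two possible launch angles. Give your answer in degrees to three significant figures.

Trajectory: y = x tanθ − g x² (1 + tan²θ)/(2v₀²). With x = 185, y = −5.00, v₀ = 40.0, g = 6.89:
73.69 tan²θ − 185 tanθ + (68.69) = 0.
tanθ = [185 ± √(185² − 4 × 73.69 × (68.69))] / (2 × 73.69) = (185 ± 118.2) / 147.4, giving tanθ = 0.4531 or 2.057.
θ = 24.37° or 64.08°; the smaller is 24.37°.

24.4°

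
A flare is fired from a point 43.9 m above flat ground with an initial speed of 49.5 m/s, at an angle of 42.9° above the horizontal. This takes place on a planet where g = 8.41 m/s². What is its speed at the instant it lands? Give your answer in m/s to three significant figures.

Components: vₓ = 49.50 cos 42.9° = 36.26 m/s, v_y0 = 49.50 sin 42.9° = 33.70 m/s.
With up positive and y = 0 at the ground: y(t) = 43.9 + (33.70) t − 4.205 t². Setting y = 0 and taking the positive root: t = [33.70 + √(33.70² + 2·8.41·43.9)] / 8.41 = (33.70 + 43.29) / 8.41 = 9.154 s.
Vertical velocity at impact: v_y = v_y0 − g t = 33.70 − 8.41 × 9.154 = −43.29 m/s.
Speed: |v| = √(vₓ² + v_y²) = √(36.26² + 43.29²) = 56.47 m/s.

56.5 m/s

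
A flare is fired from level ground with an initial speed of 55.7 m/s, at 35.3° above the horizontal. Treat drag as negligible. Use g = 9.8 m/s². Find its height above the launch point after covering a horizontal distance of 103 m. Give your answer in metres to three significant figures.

Components: vₓ = 55.70 cos 35.3° = 45.46 m/s, v_y0 = 55.70 sin 35.3° = 32.19 m/s.
x = vₓ t ⇒ t = 103/45.46 = 2.266 s.
Height: y = v_y0 t − ½ g t² = 32.19 × 2.266 − 4.900 × 2.266² = 72.93 − 25.16 = 47.77 m.

47.8 m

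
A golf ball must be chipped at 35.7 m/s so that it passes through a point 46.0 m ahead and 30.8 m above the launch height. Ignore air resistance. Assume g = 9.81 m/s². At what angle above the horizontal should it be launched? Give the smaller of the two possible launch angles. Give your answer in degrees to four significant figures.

Trajectory: y = x tanθ − g x² (1 + tan²θ)/(2v₀²). With x = 46.0, y = 30.8, v₀ = 35.7, g = 9.81:
8.144 tan²θ − 46.0 tanθ + (38.94) = 0.
tanθ = [46.0 ± √(46.0² − 4 × 8.144 × (38.94))] / (2 × 8.144) = (46.0 ± 29.11) / 16.29, giving tanθ = 1.037 or 4.612.
θ = 46.04° or 77.77°; the smaller is 46.04°.

46.04°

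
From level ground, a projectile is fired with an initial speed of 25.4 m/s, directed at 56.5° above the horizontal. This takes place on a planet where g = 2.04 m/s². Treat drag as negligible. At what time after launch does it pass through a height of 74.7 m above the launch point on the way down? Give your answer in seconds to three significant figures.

Components: vₓ = 25.40 cos 56.5° = 14.02 m/s, v_y0 = 25.40 sin 56.5° = 21.18 m/s.
Require v_y0 t − ½ g t² = 74.7, i.e. 1.020 t² − 21.18 t + 74.7 = 0.
t = [21.18 ± √(21.18² − 2·2.04·74.7)] / 2.04 = (21.18 ± 11.99) / 2.04, so t = 4.503 s or t = 16.26 s.
The descending-branch root is 16.26 s.

16.3 s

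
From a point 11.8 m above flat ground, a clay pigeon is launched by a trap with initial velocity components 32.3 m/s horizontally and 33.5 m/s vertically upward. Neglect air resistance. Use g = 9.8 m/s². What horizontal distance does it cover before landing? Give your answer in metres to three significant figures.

232 m

Vertical motion (up positive, ground at y = 0): 4.900 t² − (33.50) t − 11.8 = 0, so t = (33.50 + √(33.50² + 2·9.80·11.8)) / 9.80 = (33.50 + 36.79) / 9.80 = 7.172 s.
Horizontal distance: R = vₓ t = 32.30 × 7.172 = 231.7 m.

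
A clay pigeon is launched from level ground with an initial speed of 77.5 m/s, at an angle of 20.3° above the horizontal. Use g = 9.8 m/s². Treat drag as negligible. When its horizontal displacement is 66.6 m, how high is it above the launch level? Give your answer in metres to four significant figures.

Horizontal component vₓ = 77.50 cos 20.3° = 72.69 m/s; vertical v_y0 = 77.50 sin 20.3° = 26.89 m/s.
Time to reach x = 66.6 m: t = x/vₓ = 66.6/72.69 = 0.9163 s.
Height: y = v_y0 t − ½ g t² = 26.89 × 0.9163 − 4.900 × 0.9163² = 24.64 − 4.114 = 20.52 m.

20.52 m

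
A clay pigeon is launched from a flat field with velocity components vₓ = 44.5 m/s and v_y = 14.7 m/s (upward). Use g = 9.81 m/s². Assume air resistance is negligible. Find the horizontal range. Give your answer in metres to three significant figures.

133 m

Time aloft: T = 2 v_y0 / g = 2 × 14.70 / 9.81 = 2.997 s.
Horizontal distance R = vₓ T = 44.50 × 2.997 = 133.4 m.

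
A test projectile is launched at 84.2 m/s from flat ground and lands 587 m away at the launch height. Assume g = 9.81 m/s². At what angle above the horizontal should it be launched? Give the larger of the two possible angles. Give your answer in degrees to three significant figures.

From R = (v₀²/g) sin 2θ: sin 2θ = 9.81 × 587 / 7089.6 = 0.8122.
2θ = 54.32° or 180° − 54.32° = 125.7°, so θ = 27.16° or 62.84°.
The larger angle is 62.84°.

62.8°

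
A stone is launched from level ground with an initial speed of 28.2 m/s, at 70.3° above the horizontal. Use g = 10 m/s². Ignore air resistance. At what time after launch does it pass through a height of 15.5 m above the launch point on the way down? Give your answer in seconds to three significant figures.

4.64 s

Horizontal component vₓ = 28.20 cos 70.3° = 9.506 m/s; vertical v_y0 = 28.20 sin 70.3° = 26.55 m/s.
Height y(t) = 26.55 t − 5.000 t² = 15.5 gives 5.000 t² − 26.55 t + 15.5 = 0.
Quadratic formula: t = (26.55 ± √394.87) / 10.0 = (26.55 ± 19.87) / 10.0 → t = 0.6678 s or 4.642 s.
The descending-branch root is 4.642 s.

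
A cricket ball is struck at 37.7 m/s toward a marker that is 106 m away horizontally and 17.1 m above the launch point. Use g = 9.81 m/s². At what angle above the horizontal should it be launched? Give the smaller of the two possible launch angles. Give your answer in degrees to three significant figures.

Trajectory: y = x tanθ − g x² (1 + tan²θ)/(2v₀²). With x = 106, y = 17.1, v₀ = 37.7, g = 9.81:
38.78 tan²θ − 106 tanθ + (55.88) = 0.
tanθ = [106 ± √(106² − 4 × 38.78 × (55.88))] / (2 × 38.78) = (106 ± 50.69) / 77.55, giving tanθ = 0.7132 or 2.020.
θ = 35.50° or 63.67°; the smaller is 35.50°.

35.5°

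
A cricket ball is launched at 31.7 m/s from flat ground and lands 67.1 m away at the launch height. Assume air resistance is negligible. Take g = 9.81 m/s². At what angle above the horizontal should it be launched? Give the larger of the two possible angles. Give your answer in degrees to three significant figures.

69.5°

Level-ground range R = v₀² sin(2θ)/g ⇒ sin(2θ) = gR/v₀² = 9.81 × 67.1 / 31.7² = 0.6550.
2θ = 40.92° or 180° − 40.92° = 139.1°, so θ = 20.46° or 69.54°.
The larger angle is 69.54°.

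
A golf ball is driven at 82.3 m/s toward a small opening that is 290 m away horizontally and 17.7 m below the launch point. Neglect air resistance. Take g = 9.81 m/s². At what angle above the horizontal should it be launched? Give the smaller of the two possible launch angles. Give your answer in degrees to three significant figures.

Trajectory: y = x tanθ − g x² (1 + tan²θ)/(2v₀²). With x = 290, y = −17.7, v₀ = 82.3, g = 9.81:
60.90 tan²θ − 290 tanθ + (43.20) = 0.
tanθ = [290 ± √(290² − 4 × 60.90 × (43.20))] / (2 × 60.90) = (290 ± 271.2) / 121.8, giving tanθ = 0.1540 or 4.608.
θ = 8.752° or 77.76°; the smaller is 8.752°.

8.75°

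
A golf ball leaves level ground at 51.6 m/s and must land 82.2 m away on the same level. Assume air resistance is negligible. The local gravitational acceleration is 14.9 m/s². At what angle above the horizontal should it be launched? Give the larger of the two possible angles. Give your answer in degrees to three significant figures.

From R = (v₀²/g) sin 2θ: sin 2θ = 14.9 × 82.2 / 2662.6 = 0.4600.
2θ = 27.39° or 180° − 27.39° = 152.6°, so θ = 13.69° or 76.31°.
The larger angle is 76.31°.

76.3°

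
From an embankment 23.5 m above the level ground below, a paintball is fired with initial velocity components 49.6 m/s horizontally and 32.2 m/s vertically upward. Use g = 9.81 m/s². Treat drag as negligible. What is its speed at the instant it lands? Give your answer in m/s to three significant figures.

62.9 m/s

Vertical motion (up positive, ground at y = 0): 4.905 t² − (32.20) t − 23.5 = 0, so t = (32.20 + √(32.20² + 2·9.81·23.5)) / 9.81 = (32.20 + 38.70) / 9.81 = 7.228 s.
Vertical velocity at impact: v_y = v_y0 − g t = 32.20 − 9.81 × 7.228 = −38.70 m/s.
Speed: |v| = √(vₓ² + v_y²) = √(49.60² + 38.70²) = 62.91 m/s.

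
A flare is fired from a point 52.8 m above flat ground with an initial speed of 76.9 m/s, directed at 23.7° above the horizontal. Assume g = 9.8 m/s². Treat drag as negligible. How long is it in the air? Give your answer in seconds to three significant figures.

Components: vₓ = 76.90 cos 23.7° = 70.41 m/s, v_y0 = 76.90 sin 23.7° = 30.91 m/s.
Vertical motion (up positive, ground at y = 0): 4.900 t² − (30.91) t − 52.8 = 0, so t = (30.91 + √(30.91² + 2·9.80·52.8)) / 9.80 = (30.91 + 44.61) / 9.80 = 7.706 s.

7.71 s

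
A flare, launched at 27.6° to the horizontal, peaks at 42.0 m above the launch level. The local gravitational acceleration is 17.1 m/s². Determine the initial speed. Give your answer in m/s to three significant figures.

81.8 m/s

At the peak v_y = 0, so v_y0 = √(2gH) = √(2 × 17.1 × 42.0) = 37.90 m/s.
v_y0 = v₀ sin θ ⇒ v₀ = 37.90 / sin 27.6° = 81.80 m/s.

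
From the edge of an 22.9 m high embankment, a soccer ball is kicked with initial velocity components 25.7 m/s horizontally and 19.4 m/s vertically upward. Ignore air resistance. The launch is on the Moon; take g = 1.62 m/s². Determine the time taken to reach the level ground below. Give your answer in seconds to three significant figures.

The projectile lands when y = 22.9 + (19.40) t − ½·1.62·t² = 0. Positive root: t = (19.40 + √(19.40² + 2·1.62·22.9)) / 1.62 = (19.40 + 21.23) / 1.62 = 25.08 s.

25.1 s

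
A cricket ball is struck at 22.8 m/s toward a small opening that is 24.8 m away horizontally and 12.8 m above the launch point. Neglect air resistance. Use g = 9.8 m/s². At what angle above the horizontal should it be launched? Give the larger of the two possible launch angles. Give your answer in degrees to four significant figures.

Trajectory: y = x tanθ − g x² (1 + tan²θ)/(2v₀²). With x = 24.8, y = 12.8, v₀ = 22.8, g = 9.80:
5.797 tan²θ − 24.8 tanθ + (18.60) = 0.
tanθ = [24.8 ± √(24.8² − 4 × 5.797 × (18.60))] / (2 × 5.797) = (24.8 ± 13.56) / 11.59, giving tanθ = 0.9697 or 3.308.
θ = 44.12° or 73.18°; the larger is 73.18°.

73.18°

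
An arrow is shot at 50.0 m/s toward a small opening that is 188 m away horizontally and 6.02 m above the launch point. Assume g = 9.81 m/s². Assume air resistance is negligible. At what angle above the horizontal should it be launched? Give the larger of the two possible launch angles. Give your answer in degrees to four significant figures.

Trajectory: y = x tanθ − g x² (1 + tan²θ)/(2v₀²). With x = 188, y = 6.02, v₀ = 50.0, g = 9.81:
69.34 tan²θ − 188 tanθ + (75.36) = 0.
tanθ = [188 ± √(188² − 4 × 69.34 × (75.36))] / (2 × 69.34) = (188 ± 120.2) / 138.7, giving tanθ = 0.4891 or 2.222.
θ = 26.06° or 65.77°; the larger is 65.77°.

65.77°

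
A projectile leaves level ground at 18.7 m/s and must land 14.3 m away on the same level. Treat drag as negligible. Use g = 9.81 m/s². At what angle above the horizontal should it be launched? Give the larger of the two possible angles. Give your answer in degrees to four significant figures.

78.17°

Level-ground range R = v₀² sin(2θ)/g ⇒ sin(2θ) = gR/v₀² = 9.81 × 14.3 / 18.7² = 0.4012.
2θ = 23.65° or 180° − 23.65° = 156.3°, so θ = 11.83° or 78.17°.
The larger angle is 78.17°.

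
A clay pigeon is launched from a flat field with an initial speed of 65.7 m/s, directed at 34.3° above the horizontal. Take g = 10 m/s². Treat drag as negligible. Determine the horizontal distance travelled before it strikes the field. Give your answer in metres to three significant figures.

402 m

Horizontal component vₓ = 65.70 cos 34.3° = 54.27 m/s; vertical v_y0 = 65.70 sin 34.3° = 37.02 m/s.
Time aloft: T = 2 v_y0 / g = 2 × 37.02 / 10.0 = 7.405 s.
Horizontal distance R = vₓ T = 54.27 × 7.405 = 401.9 m.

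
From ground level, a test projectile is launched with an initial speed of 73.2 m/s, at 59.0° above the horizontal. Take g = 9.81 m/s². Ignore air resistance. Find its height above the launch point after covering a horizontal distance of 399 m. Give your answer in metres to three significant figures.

115 m

vₓ = 73.20 cos 59.0° = 37.70 m/s; v_y0 = 73.20 sin 59.0° = 62.74 m/s.
At x = 399 m, t = x/vₓ = 399/37.70 = 10.58 s.
Height: y = v_y0 t − ½ g t² = 62.74 × 10.58 − 4.905 × 10.58² = 664.0 − 549.4 = 114.7 m.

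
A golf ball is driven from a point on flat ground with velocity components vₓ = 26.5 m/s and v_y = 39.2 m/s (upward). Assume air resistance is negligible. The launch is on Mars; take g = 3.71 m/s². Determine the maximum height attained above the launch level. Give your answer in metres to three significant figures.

At the apex v_y = 0, so H = v_y0²/(2g) = 39.20²/7.420 = 207.1 m.

207 m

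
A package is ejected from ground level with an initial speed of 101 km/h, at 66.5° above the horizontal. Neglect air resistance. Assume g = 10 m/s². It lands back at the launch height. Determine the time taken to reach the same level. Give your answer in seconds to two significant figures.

Convert: 101 km/h = 101/3.6 = 28.06 m/s.
Components: vₓ = 28.06 cos 66.5° = 11.19 m/s, v_y0 = 28.06 sin 66.5° = 25.73 m/s.
It returns to y = 0 when t = 2 v_y0 / g = 2(25.73)/10.0 = 5.146 s.

5.1 s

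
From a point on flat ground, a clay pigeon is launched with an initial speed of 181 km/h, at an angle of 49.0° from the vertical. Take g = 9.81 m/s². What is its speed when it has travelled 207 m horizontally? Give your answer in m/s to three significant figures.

Convert: 181 km/h = 181/3.6 = 50.28 m/s.
Resolve: vₓ = 50.28 sin 49.0° = 37.95 m/s and v_y0 = 50.28 cos 49.0° = 32.99 m/s.
At x = 207 m, t = x/vₓ = 207/37.95 = 5.455 s.
Vertical velocity there: v_y = v_y0 − g t = 32.99 − 9.81 × 5.455 = −20.53 m/s.
Speed: √(vₓ² + v_y²) = √(37.95² + 20.53²) = 43.14 m/s.

43.1 m/s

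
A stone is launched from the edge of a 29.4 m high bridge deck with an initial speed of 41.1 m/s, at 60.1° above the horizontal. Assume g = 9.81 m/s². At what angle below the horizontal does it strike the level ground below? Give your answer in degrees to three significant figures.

64.5°

Components: vₓ = 41.10 cos 60.1° = 20.49 m/s, v_y0 = 41.10 sin 60.1° = 35.63 m/s.
The projectile lands when y = 29.4 + (35.63) t − ½·9.81·t² = 0. Positive root: t = (35.63 + √(35.63² + 2·9.81·29.4)) / 9.81 = (35.63 + 42.97) / 9.81 = 8.012 s.
At impact: v_y = v_y0 − g t = −42.97 m/s; vₓ = 20.49 m/s.
Angle below horizontal: arctan(|v_y|/vₓ) = arctan(42.97/20.49) = 64.51°.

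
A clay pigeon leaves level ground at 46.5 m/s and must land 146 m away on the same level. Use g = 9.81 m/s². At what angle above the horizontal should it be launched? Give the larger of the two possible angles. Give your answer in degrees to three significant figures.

69.3°

R = v₀² sin 2θ / g gives sin 2θ = gR/v₀² = 9.81·146/46.5² = 0.6624.
2θ = 41.48° or 180° − 41.48° = 138.5°, so θ = 20.74° or 69.26°.
The larger angle is 69.26°.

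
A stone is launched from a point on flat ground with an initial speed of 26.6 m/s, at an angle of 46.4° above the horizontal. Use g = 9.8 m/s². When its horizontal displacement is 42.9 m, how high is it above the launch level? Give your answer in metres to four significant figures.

18.25 m

Horizontal component vₓ = 26.60 cos 46.4° = 18.34 m/s; vertical v_y0 = 26.60 sin 46.4° = 19.26 m/s.
x = vₓ t ⇒ t = 42.9/18.34 = 2.339 s.
Height: y = v_y0 t − ½ g t² = 19.26 × 2.339 − 4.900 × 2.339² = 45.05 − 26.80 = 18.25 m.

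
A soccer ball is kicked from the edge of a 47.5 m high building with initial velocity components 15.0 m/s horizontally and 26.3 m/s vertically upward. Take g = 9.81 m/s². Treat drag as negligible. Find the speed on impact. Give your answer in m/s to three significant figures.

43.0 m/s

With up positive and y = 0 at the ground: y(t) = 47.5 + (26.30) t − 4.905 t². Setting y = 0 and taking the positive root: t = [26.30 + √(26.30² + 2·9.81·47.5)] / 9.81 = (26.30 + 40.29) / 9.81 = 6.788 s.
Vertical velocity at impact: v_y = v_y0 − g t = 26.30 − 9.81 × 6.788 = −40.29 m/s.
Speed: |v| = √(vₓ² + v_y²) = √(15.00² + 40.29²) = 43.00 m/s.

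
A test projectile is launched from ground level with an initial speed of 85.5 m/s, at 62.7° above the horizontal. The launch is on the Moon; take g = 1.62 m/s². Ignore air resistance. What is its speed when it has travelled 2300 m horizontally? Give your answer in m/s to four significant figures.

vₓ = 85.50 cos 62.7° = 39.21 m/s; v_y0 = 85.50 sin 62.7° = 75.98 m/s.
At x = 2300 m, t = x/vₓ = 2300/39.21 = 58.65 s.
Vertical velocity there: v_y = v_y0 − g t = 75.98 − 1.62 × 58.65 = −19.04 m/s.
Speed: √(vₓ² + v_y²) = √(39.21² + 19.04²) = 43.59 m/s.

43.59 m/s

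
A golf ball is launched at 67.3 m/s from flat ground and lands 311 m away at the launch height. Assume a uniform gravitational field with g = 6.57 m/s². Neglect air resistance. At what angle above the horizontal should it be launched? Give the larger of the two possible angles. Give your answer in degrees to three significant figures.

76.6°

From R = (v₀²/g) sin 2θ: sin 2θ = 6.57 × 311 / 4529.3 = 0.4511.
2θ = 26.82° or 180° − 26.82° = 153.2°, so θ = 13.41° or 76.59°.
The larger angle is 76.59°.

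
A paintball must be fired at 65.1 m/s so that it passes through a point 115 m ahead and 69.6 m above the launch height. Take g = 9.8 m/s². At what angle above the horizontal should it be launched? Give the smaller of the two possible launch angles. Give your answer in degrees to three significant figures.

Trajectory: y = x tanθ − g x² (1 + tan²θ)/(2v₀²). With x = 115, y = 69.6, v₀ = 65.1, g = 9.80:
15.29 tan²θ − 115 tanθ + (84.89) = 0.
tanθ = [115 ± √(115² − 4 × 15.29 × (84.89))] / (2 × 15.29) = (115 ± 89.63) / 30.58, giving tanθ = 0.8297 or 6.691.
θ = 39.68° or 81.50°; the smaller is 39.68°.

39.7°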